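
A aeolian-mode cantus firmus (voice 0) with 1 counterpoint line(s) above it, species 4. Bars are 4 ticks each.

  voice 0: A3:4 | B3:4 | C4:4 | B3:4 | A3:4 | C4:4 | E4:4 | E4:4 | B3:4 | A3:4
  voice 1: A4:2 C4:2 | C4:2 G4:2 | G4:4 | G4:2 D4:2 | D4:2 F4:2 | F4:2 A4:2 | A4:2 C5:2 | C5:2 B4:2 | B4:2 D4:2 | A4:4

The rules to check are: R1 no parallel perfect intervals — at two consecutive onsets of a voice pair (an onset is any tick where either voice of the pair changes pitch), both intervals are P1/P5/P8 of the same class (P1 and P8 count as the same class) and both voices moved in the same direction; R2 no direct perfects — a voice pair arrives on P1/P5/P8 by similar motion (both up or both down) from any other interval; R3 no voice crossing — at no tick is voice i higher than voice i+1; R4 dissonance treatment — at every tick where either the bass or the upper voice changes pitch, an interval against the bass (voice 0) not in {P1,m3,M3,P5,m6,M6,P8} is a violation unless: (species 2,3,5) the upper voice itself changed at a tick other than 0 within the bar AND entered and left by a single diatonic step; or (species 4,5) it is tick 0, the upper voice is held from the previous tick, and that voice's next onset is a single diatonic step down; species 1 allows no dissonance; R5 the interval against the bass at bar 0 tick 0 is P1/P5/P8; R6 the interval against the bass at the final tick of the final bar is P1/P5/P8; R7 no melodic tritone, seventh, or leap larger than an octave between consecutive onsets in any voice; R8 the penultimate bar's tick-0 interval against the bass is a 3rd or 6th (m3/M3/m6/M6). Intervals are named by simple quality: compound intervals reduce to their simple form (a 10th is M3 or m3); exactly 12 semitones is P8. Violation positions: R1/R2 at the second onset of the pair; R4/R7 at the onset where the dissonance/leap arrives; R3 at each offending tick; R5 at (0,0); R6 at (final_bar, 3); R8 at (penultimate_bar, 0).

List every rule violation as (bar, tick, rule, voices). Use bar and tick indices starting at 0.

bar 0: v0=A3 v1=A4 downbeat P8
bar 1: v0=B3 v1=C4 downbeat m2
bar 2: v0=C4 v1=G4 downbeat P5
bar 3: v0=B3 v1=G4 downbeat m6
bar 4: v0=A3 v1=D4 downbeat P4
bar 5: v0=C4 v1=F4 downbeat P4
bar 6: v0=E4 v1=A4 downbeat P4
bar 7: v0=E4 v1=C5 downbeat m6
bar 8: v0=B3 v1=B4 downbeat P8
bar 9: v0=A3 v1=A4 downbeat P8
  -> R4 @ bar 1 tick 0 v(0, 1): B3/C4 m2 untreated
  -> R4 @ bar 4 tick 0 v(0, 1): A3/D4 P4 untreated
  -> R4 @ bar 5 tick 0 v(0, 1): C4/F4 P4 untreated
  -> R4 @ bar 6 tick 0 v(0, 1): E4/A4 P4 untreated
  -> R8 @ bar 8 tick 0 v(0, 1): penult P8 not 3rd/6th

(1, 0, R4, (0, 1))
(4, 0, R4, (0, 1))
(5, 0, R4, (0, 1))
(6, 0, R4, (0, 1))
(8, 0, R8, (0, 1))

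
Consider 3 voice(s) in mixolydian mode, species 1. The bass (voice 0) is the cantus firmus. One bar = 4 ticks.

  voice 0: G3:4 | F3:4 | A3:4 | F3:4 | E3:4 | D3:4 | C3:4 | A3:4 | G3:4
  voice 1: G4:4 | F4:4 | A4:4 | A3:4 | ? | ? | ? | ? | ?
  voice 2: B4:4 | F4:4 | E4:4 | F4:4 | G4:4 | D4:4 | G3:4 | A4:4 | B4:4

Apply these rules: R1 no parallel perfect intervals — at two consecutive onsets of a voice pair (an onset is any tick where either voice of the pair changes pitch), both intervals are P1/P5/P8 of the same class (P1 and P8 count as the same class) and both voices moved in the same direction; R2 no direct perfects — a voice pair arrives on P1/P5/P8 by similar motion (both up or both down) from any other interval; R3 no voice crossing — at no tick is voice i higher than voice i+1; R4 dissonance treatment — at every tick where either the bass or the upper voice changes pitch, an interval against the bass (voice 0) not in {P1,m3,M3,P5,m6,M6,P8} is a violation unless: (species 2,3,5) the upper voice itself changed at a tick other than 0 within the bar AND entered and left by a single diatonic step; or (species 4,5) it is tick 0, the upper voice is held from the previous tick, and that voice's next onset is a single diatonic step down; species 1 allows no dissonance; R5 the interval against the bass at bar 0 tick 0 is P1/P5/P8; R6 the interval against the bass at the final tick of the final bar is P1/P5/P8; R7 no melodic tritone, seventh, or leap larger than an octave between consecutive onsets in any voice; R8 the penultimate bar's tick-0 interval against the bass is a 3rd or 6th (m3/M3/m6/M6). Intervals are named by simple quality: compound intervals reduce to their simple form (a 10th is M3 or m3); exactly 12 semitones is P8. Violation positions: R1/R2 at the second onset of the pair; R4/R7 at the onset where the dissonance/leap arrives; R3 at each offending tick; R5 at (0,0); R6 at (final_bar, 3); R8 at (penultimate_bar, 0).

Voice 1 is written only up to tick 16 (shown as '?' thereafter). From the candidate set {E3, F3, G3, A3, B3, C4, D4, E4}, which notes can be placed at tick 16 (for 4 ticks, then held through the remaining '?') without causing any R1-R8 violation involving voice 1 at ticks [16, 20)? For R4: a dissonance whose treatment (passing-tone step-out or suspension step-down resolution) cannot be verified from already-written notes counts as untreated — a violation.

E3: violates R2
F3: violates R4
G3: legal
A3: violates R4
B3: legal
C4: violates R2
D4: violates R4
E4: legal

{B3, E4, G3}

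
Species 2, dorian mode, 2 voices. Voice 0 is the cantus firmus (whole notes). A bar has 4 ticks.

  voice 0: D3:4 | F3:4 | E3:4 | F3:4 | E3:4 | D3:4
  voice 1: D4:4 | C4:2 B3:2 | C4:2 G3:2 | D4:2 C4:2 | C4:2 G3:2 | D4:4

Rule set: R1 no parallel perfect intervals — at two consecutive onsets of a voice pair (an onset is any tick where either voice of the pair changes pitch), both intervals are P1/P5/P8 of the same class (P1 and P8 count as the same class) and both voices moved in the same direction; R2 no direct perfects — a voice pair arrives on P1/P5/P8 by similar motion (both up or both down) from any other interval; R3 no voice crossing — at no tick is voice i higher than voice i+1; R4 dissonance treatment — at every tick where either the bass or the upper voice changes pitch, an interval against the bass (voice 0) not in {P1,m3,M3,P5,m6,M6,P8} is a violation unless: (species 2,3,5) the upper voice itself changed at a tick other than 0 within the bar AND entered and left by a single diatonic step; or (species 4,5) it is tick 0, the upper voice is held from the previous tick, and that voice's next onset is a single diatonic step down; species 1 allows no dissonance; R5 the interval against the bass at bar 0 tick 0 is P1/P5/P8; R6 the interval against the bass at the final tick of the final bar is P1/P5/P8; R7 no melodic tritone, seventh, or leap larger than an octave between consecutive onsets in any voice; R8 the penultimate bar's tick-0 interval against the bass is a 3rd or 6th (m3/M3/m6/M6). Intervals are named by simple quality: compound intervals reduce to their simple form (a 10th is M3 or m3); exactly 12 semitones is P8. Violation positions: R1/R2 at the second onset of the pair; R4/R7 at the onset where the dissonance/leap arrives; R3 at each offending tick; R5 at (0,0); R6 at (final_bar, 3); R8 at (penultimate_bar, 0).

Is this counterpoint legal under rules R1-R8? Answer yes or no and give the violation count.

bar 0: v0=D3 v1=D4 (P8)
bar 1: v0=F3 v1=C4 (P5)
bar 2: v0=E3 v1=C4 (m6)
bar 3: v0=F3 v1=D4 (M6)
bar 4: v0=E3 v1=C4 (m6)
bar 5: v0=D3 v1=D4 (P8)

Yes (0 violations)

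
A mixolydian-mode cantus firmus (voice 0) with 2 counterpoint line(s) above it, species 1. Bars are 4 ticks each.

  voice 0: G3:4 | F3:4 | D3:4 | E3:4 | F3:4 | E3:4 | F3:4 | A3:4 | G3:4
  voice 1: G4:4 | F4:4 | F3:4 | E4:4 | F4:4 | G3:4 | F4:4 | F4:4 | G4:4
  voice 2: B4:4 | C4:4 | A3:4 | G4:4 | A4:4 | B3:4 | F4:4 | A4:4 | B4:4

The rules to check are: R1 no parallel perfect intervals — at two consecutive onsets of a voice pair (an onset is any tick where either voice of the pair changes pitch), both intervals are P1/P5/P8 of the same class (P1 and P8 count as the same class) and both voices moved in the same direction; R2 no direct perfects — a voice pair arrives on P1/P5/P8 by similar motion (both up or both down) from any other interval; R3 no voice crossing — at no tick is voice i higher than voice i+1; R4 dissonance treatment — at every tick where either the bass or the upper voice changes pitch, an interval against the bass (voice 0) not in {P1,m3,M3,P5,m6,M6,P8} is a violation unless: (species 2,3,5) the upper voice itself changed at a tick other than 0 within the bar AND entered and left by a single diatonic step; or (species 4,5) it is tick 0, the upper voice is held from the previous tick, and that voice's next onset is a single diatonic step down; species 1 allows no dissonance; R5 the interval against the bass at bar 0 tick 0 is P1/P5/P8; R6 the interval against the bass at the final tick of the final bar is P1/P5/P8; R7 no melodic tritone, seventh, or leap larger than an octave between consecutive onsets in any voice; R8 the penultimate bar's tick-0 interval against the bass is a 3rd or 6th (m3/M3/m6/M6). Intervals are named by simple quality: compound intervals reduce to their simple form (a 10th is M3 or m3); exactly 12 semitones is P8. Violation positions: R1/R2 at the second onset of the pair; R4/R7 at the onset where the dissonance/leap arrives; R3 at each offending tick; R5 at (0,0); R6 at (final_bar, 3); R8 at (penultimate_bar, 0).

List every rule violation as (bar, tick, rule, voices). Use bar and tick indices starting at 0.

(0, 0, R5, (0, 2))
(1, 0, R1, (0, 1))
(1, 0, R2, (0, 2))
(1, 0, R3, (1, 2))
(1, 0, R7, (2,))
(1, 1, R3, (1, 2))
(1, 2, R3, (1, 2))
(1, 3, R3, (1, 2))
(2, 0, R1, (0, 2))
(3, 0, R2, (0, 1))
(3, 0, R7, (1,))
(3, 0, R7, (2,))
(4, 0, R1, (0, 1))
(5, 0, R2, (0, 2))
(5, 0, R7, (1,))
(5, 0, R7, (2,))
(6, 0, R2, (0, 1))
(6, 0, R2, (0, 2))
(6, 0, R2, (1, 2))
(6, 0, R7, (1,))
(6, 0, R7, (2,))
(7, 0, R1, (0, 2))
(7, 0, R8, (0, 2))
(8, 3, R6, (0, 2))

bar 0: v0=G3 v1=G4 v2=B4 downbeat M3
bar 1: v0=F3 v1=F4 v2=C4 downbeat P5
bar 2: v0=D3 v1=F3 v2=A3 downbeat P5
bar 3: v0=E3 v1=E4 v2=G4 downbeat m3
bar 4: v0=F3 v1=F4 v2=A4 downbeat M3
bar 5: v0=E3 v1=G3 v2=B3 downbeat P5
bar 6: v0=F3 v1=F4 v2=F4 downbeat P8
bar 7: v0=A3 v1=F4 v2=A4 downbeat P8
bar 8: v0=G3 v1=G4 v2=B4 downbeat M3
  -> R5 @ bar 0 tick 0 v(0, 2): opens on M3
  -> R1 @ bar 1 tick 0 v(0, 1): G3/G4 P8 -> F3/F4 P8 similar
  -> R2 @ bar 1 tick 0 v(0, 2): G3/B4 M3 -> F3/C4 P5 similar
  -> R3 @ bar 1 tick 0 v(1, 2): F4 above C4
  -> R7 @ bar 1 tick 0 v(2,): B4->C4 leap 11st
  -> R3 @ bar 1 tick 1 v(1, 2): F4 above C4
  -> R3 @ bar 1 tick 2 v(1, 2): F4 above C4
  -> R3 @ bar 1 tick 3 v(1, 2): F4 above C4
  -> R1 @ bar 2 tick 0 v(0, 2): F3/C4 P5 -> D3/A3 P5 similar
  -> R2 @ bar 3 tick 0 v(0, 1): D3/F3 m3 -> E3/E4 P8 similar
  -> R7 @ bar 3 tick 0 v(1,): F3->E4 leap 11st
  -> R7 @ bar 3 tick 0 v(2,): A3->G4 leap 10st
  -> R1 @ bar 4 tick 0 v(0, 1): E3/E4 P8 -> F3/F4 P8 similar
  -> R2 @ bar 5 tick 0 v(0, 2): F3/A4 M3 -> E3/B3 P5 similar
  -> R7 @ bar 5 tick 0 v(1,): F4->G3 leap 10st
  -> R7 @ bar 5 tick 0 v(2,): A4->B3 leap 10st
  -> R2 @ bar 6 tick 0 v(0, 1): E3/G3 m3 -> F3/F4 P8 similar
  -> R2 @ bar 6 tick 0 v(0, 2): E3/B3 P5 -> F3/F4 P8 similar
  -> R2 @ bar 6 tick 0 v(1, 2): G3/B3 M3 -> F4/F4 P1 similar
  -> R7 @ bar 6 tick 0 v(1,): G3->F4 leap 10st
  -> R7 @ bar 6 tick 0 v(2,): B3->F4 leap 6st
  -> R1 @ bar 7 tick 0 v(0, 2): F3/F4 P8 -> A3/A4 P8 similar
  -> R8 @ bar 7 tick 0 v(0, 2): penult P8 not 3rd/6th
  -> R6 @ bar 8 tick 3 v(0, 2): closes on M3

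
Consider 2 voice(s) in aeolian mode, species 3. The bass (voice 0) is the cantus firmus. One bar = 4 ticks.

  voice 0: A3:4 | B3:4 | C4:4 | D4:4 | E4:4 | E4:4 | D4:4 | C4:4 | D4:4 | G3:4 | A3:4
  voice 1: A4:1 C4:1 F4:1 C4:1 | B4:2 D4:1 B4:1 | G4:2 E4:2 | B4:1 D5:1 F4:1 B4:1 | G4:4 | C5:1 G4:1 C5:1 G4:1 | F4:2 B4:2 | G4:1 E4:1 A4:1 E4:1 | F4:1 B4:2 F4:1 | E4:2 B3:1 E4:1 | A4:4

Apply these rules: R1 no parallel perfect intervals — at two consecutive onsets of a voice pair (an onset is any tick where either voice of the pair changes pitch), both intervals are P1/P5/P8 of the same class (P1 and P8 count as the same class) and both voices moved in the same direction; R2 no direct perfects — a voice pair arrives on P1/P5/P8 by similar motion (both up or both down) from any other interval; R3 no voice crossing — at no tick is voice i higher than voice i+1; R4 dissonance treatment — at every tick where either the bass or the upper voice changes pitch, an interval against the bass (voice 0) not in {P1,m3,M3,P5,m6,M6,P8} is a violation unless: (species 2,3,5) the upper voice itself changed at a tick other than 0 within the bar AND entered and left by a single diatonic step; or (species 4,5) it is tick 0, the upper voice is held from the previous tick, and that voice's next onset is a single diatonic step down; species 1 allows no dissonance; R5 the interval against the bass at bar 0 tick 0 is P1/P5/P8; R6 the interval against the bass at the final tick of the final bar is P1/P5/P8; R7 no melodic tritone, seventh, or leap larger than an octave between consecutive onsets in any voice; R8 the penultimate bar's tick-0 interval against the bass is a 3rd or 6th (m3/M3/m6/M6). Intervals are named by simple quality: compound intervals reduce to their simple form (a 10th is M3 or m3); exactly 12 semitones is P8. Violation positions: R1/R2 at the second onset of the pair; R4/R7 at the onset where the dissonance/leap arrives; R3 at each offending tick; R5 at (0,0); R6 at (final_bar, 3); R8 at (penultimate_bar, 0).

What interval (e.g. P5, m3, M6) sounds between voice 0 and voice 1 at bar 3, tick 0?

M6

voice 0=D4 voice 1=B4 -> M6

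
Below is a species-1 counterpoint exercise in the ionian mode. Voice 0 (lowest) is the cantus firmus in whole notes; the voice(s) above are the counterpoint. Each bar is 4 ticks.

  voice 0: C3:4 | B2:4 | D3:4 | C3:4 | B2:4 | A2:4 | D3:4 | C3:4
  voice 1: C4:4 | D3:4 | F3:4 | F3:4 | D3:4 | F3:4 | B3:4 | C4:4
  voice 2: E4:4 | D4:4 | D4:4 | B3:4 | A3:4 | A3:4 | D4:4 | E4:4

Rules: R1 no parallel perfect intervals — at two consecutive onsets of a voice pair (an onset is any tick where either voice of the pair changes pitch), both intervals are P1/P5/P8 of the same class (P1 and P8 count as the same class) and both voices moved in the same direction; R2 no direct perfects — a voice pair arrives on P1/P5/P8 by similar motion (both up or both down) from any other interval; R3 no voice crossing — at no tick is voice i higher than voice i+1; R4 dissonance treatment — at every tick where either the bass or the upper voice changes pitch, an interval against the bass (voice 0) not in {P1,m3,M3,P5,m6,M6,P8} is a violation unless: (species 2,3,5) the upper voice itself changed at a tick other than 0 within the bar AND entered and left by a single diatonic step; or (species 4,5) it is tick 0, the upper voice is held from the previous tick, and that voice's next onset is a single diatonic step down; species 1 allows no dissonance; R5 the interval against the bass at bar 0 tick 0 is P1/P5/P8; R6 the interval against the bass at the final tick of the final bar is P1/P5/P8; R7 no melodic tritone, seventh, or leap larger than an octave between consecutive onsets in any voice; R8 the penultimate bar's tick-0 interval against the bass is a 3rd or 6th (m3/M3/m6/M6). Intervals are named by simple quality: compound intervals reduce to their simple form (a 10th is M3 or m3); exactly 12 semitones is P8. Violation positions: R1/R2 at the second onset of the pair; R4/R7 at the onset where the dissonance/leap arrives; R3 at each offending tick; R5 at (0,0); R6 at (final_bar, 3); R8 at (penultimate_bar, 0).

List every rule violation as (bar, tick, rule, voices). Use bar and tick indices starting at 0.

bar 0: v0=C3 v1=C4 v2=E4 downbeat M3
bar 1: v0=B2 v1=D3 v2=D4 downbeat m3
bar 2: v0=D3 v1=F3 v2=D4 downbeat P8
bar 3: v0=C3 v1=F3 v2=B3 downbeat M7
bar 4: v0=B2 v1=D3 v2=A3 downbeat m7
bar 5: v0=A2 v1=F3 v2=A3 downbeat P8
bar 6: v0=D3 v1=B3 v2=D4 downbeat P8
bar 7: v0=C3 v1=C4 v2=E4 downbeat M3
  -> R5 @ bar 0 tick 0 v(0, 2): opens on M3
  -> R2 @ bar 1 tick 0 v(1, 2): C4/E4 M3 -> D3/D4 P8 similar
  -> R7 @ bar 1 tick 0 v(1,): C4->D3 leap 10st
  -> R4 @ bar 3 tick 0 v(0, 1): C3/F3 P4 untreated
  -> R4 @ bar 3 tick 0 v(0, 2): C3/B3 M7 untreated
  -> R2 @ bar 4 tick 0 v(1, 2): F3/B3 TT -> D3/A3 P5 similar
  -> R4 @ bar 4 tick 0 v(0, 2): B2/A3 m7 untreated
  -> R1 @ bar 6 tick 0 v(0, 2): A2/A3 P8 -> D3/D4 P8 similar
  -> R7 @ bar 6 tick 0 v(1,): F3->B3 leap 6st
  -> R8 @ bar 6 tick 0 v(0, 2): penult P8 not 3rd/6th
  -> R6 @ bar 7 tick 3 v(0, 2): closes on M3

(0, 0, R5, (0, 2))
(1, 0, R2, (1, 2))
(1, 0, R7, (1,))
(3, 0, R4, (0, 1))
(3, 0, R4, (0, 2))
(4, 0, R2, (1, 2))
(4, 0, R4, (0, 2))
(6, 0, R1, (0, 2))
(6, 0, R7, (1,))
(6, 0, R8, (0, 2))
(7, 3, R6, (0, 2))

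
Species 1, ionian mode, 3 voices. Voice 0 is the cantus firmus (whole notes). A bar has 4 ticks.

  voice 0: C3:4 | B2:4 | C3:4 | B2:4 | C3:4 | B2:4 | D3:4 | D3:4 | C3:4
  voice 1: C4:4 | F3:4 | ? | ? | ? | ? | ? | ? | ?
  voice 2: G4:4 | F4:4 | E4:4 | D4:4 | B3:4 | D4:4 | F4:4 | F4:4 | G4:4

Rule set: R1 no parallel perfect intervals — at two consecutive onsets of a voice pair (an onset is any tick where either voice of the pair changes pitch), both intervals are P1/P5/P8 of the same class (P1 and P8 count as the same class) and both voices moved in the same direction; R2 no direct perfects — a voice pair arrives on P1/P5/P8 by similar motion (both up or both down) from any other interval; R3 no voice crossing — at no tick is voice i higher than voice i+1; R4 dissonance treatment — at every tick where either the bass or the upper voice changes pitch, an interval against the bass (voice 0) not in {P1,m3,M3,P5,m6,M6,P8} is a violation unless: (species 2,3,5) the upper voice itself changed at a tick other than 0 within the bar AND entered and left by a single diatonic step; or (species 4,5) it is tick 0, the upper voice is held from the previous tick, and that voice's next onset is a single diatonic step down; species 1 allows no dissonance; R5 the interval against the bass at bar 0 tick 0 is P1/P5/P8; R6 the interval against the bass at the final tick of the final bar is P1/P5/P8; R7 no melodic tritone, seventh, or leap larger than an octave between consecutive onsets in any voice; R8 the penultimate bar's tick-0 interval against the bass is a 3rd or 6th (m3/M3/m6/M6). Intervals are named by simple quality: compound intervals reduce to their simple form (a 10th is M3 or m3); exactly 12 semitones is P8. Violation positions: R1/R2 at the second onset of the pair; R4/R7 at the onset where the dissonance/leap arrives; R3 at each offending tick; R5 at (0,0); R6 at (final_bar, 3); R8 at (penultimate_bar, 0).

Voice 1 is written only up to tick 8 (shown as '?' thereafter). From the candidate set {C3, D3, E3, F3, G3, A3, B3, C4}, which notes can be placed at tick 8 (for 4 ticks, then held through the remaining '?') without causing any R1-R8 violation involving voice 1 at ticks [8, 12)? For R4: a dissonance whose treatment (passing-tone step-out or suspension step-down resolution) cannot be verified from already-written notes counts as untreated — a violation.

C3: legal
D3: violates R4
E3: violates R1
F3: violates R4
G3: violates R2
A3: legal
B3: violates R4,R7
C4: violates R2

{A3, C3}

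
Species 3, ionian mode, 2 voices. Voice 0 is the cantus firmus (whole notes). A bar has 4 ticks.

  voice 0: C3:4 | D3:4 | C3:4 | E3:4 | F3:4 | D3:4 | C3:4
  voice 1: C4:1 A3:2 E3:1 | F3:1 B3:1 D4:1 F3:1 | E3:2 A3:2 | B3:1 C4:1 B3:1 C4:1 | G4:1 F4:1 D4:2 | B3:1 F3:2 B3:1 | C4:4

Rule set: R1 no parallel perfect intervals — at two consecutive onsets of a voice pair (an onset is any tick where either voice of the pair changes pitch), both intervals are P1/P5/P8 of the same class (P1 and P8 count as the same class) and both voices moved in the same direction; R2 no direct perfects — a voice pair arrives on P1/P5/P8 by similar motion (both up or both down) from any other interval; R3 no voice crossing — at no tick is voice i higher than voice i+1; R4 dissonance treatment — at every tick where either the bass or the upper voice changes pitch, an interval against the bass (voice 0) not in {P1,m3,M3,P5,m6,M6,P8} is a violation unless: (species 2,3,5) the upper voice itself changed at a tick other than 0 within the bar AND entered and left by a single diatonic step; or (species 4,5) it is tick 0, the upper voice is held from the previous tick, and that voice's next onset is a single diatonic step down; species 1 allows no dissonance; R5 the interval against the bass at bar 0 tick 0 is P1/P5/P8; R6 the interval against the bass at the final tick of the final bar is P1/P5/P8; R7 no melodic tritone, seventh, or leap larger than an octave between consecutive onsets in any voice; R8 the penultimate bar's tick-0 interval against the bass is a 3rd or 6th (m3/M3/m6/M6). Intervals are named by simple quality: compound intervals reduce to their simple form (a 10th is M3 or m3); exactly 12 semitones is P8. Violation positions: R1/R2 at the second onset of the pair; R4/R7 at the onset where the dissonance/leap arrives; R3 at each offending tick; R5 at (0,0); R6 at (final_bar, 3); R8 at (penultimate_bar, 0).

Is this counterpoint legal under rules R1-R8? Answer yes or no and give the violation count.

bar 0: v0=C3 v1=C4 (P8)
bar 1: v0=D3 v1=F3 (m3)
bar 2: v0=C3 v1=E3 (M3)
bar 3: v0=E3 v1=B3 (P5)
bar 4: v0=F3 v1=G4 (M2)
bar 5: v0=D3 v1=B3 (M6)
bar 6: v0=C3 v1=C4 (P8)
  R7 @ bar1.1: F3->B3 leap 6st
  R2 @ bar3.0: C3/A3 M6 -> E3/B3 P5 similar
  R4 @ bar4.0: F3/G4 M2 untreated
  R7 @ bar5.1: B3->F3 leap 6st
  R7 @ bar5.3: F3->B3 leap 6st

No (5 violations)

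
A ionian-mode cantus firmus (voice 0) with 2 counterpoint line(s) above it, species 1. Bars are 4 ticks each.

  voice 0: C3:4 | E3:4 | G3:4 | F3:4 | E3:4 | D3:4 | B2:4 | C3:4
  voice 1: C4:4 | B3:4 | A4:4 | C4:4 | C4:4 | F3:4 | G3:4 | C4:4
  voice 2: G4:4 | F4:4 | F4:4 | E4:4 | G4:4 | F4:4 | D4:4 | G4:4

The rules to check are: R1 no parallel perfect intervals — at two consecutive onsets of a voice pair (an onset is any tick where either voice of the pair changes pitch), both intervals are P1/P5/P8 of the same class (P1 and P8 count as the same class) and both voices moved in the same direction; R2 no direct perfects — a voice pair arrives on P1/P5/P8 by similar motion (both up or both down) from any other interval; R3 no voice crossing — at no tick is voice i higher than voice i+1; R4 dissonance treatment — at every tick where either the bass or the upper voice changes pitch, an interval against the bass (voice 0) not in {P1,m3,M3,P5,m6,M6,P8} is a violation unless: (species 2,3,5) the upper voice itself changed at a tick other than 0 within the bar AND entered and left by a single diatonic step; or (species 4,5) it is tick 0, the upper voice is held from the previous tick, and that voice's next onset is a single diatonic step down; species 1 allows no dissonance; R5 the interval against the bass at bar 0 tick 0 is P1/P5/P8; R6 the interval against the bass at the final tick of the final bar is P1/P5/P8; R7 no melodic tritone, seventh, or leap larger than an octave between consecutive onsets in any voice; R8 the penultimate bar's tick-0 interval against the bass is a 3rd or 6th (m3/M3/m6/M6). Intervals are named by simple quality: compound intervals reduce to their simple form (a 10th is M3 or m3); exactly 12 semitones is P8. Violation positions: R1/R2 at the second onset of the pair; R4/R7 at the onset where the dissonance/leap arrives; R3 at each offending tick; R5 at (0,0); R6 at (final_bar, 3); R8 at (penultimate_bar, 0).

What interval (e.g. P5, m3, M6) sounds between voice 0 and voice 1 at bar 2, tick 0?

voice 0=G3 voice 1=A4 -> M2

M2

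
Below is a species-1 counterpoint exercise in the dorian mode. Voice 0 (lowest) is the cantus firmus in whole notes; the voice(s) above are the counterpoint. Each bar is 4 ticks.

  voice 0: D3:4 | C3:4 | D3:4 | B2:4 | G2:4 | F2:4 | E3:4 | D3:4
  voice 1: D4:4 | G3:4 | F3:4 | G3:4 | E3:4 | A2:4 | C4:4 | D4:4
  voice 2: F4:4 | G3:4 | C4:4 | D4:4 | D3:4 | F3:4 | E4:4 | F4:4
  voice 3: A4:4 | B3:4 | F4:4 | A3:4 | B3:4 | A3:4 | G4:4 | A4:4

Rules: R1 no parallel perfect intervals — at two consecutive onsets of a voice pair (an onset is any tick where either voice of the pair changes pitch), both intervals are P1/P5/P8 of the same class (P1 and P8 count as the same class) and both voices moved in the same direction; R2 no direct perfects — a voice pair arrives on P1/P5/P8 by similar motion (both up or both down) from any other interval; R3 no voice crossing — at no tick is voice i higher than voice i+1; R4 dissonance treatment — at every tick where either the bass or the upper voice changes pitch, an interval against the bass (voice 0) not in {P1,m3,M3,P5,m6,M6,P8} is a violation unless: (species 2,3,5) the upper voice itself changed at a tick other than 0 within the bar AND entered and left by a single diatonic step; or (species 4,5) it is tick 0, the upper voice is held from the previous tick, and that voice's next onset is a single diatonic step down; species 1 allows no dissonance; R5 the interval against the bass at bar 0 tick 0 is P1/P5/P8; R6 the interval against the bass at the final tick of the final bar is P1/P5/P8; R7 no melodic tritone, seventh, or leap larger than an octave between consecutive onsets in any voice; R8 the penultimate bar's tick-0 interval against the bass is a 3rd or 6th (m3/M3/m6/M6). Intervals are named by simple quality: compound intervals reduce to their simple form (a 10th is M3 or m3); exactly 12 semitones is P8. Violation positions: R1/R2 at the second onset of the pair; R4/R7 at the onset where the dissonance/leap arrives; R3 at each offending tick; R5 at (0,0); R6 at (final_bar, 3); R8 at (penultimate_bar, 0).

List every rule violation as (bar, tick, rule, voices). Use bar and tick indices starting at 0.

bar 0: v0=D3 v1=D4 v2=F4 v3=A4 downbeat P5
bar 1: v0=C3 v1=G3 v2=G3 v3=B3 downbeat M7
bar 2: v0=D3 v1=F3 v2=C4 v3=F4 downbeat m3
bar 3: v0=B2 v1=G3 v2=D4 v3=A3 downbeat m7
bar 4: v0=G2 v1=E3 v2=D3 v3=B3 downbeat M3
bar 5: v0=F2 v1=A2 v2=F3 v3=A3 downbeat M3
bar 6: v0=E3 v1=C4 v2=E4 v3=G4 downbeat m3
bar 7: v0=D3 v1=D4 v2=F4 v3=A4 downbeat P5
  -> R5 @ bar 0 tick 0 v(0, 2): opens on m3
  -> R2 @ bar 1 tick 0 v(0, 1): D3/D4 P8 -> C3/G3 P5 similar
  -> R2 @ bar 1 tick 0 v(0, 2): D3/F4 m3 -> C3/G3 P5 similar
  -> R2 @ bar 1 tick 0 v(1, 2): D4/F4 m3 -> G3/G3 P1 similar
  -> R4 @ bar 1 tick 0 v(0, 3): C3/B3 M7 untreated
  -> R7 @ bar 1 tick 0 v(2,): F4->G3 leap 10st
  -> R7 @ bar 1 tick 0 v(3,): A4->B3 leap 10st
  -> R4 @ bar 2 tick 0 v(0, 2): D3/C4 m7 untreated
  -> R7 @ bar 2 tick 0 v(3,): B3->F4 leap 6st
  -> R1 @ bar 3 tick 0 v(1, 2): F3/C4 P5 -> G3/D4 P5 similar
  -> R3 @ bar 3 tick 0 v(2, 3): D4 above A3
  -> R4 @ bar 3 tick 0 v(0, 3): B2/A3 m7 untreated
  -> R3 @ bar 3 tick 1 v(2, 3): D4 above A3
  -> R3 @ bar 3 tick 2 v(2, 3): D4 above A3
  -> R3 @ bar 3 tick 3 v(2, 3): D4 above A3
  -> R2 @ bar 4 tick 0 v(0, 2): B2/D4 m3 -> G2/D3 P5 similar
  -> R3 @ bar 4 tick 0 v(1, 2): E3 above D3
  -> R3 @ bar 4 tick 1 v(1, 2): E3 above D3
  -> R3 @ bar 4 tick 2 v(1, 2): E3 above D3
  -> R3 @ bar 4 tick 3 v(1, 2): E3 above D3
  -> R2 @ bar 5 tick 0 v(1, 3): E3/B3 P5 -> A2/A3 P8 similar
  -> R1 @ bar 6 tick 0 v(0, 2): F2/F3 P8 -> E3/E4 P8 similar
  -> R2 @ bar 6 tick 0 v(1, 3): A2/A3 P8 -> C4/G4 P5 similar
  -> R7 @ bar 6 tick 0 v(0,): F2->E3 leap 11st
  -> R7 @ bar 6 tick 0 v(1,): A2->C4 leap 15st
  -> R7 @ bar 6 tick 0 v(2,): F3->E4 leap 11st
  -> R7 @ bar 6 tick 0 v(3,): A3->G4 leap 10st
  -> R8 @ bar 6 tick 0 v(0, 2): penult P8 not 3rd/6th
  -> R1 @ bar 7 tick 0 v(1, 3): C4/G4 P5 -> D4/A4 P5 similar
  -> R6 @ bar 7 tick 3 v(0, 2): closes on m3

(0, 0, R5, (0, 2))
(1, 0, R2, (0, 1))
(1, 0, R2, (0, 2))
(1, 0, R2, (1, 2))
(1, 0, R4, (0, 3))
(1, 0, R7, (2,))
(1, 0, R7, (3,))
(2, 0, R4, (0, 2))
(2, 0, R7, (3,))
(3, 0, R1, (1, 2))
(3, 0, R3, (2, 3))
(3, 0, R4, (0, 3))
(3, 1, R3, (2, 3))
(3, 2, R3, (2, 3))
(3, 3, R3, (2, 3))
(4, 0, R2, (0, 2))
(4, 0, R3, (1, 2))
(4, 1, R3, (1, 2))
(4, 2, R3, (1, 2))
(4, 3, R3, (1, 2))
(5, 0, R2, (1, 3))
(6, 0, R1, (0, 2))
(6, 0, R2, (1, 3))
(6, 0, R7, (0,))
(6, 0, R7, (1,))
(6, 0, R7, (2,))
(6, 0, R7, (3,))
(6, 0, R8, (0, 2))
(7, 0, R1, (1, 3))
(7, 3, R6, (0, 2))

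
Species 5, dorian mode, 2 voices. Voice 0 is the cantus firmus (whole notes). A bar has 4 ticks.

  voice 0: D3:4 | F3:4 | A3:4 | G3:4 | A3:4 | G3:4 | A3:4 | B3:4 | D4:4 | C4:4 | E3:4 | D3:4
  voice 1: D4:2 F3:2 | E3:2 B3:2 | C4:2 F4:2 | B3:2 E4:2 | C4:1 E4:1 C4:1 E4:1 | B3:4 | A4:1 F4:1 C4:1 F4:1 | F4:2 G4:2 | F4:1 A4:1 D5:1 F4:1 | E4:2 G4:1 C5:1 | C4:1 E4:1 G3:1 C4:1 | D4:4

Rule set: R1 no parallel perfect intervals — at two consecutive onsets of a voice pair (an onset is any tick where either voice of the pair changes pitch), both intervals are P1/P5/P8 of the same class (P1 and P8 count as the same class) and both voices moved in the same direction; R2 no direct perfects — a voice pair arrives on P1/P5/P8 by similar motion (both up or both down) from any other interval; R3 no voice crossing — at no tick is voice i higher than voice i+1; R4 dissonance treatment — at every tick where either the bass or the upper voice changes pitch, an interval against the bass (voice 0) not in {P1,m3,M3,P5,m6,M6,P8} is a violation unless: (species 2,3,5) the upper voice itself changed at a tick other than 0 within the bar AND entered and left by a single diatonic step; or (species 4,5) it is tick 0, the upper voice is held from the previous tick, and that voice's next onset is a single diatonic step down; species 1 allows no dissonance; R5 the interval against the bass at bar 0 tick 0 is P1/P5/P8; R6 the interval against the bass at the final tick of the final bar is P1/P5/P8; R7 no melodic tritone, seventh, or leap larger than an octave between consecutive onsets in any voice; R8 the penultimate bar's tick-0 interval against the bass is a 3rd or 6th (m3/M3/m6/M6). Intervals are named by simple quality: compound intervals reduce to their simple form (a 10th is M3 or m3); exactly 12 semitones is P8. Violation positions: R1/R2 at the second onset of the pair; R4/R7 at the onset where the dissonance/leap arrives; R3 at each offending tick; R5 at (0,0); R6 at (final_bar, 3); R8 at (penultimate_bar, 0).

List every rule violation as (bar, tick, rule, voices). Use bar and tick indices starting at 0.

(1, 0, R3, (0, 1))
(1, 0, R4, (0, 1))
(1, 1, R3, (0, 1))
(1, 2, R4, (0, 1))
(3, 0, R7, (1,))
(6, 0, R2, (0, 1))
(6, 0, R7, (1,))
(7, 0, R4, (0, 1))

bar 0: v0=D3 v1=D4 downbeat P8
bar 1: v0=F3 v1=E3 downbeat m2
bar 2: v0=A3 v1=C4 downbeat m3
bar 3: v0=G3 v1=B3 downbeat M3
bar 4: v0=A3 v1=C4 downbeat m3
bar 5: v0=G3 v1=B3 downbeat M3
bar 6: v0=A3 v1=A4 downbeat P8
bar 7: v0=B3 v1=F4 downbeat TT
bar 8: v0=D4 v1=F4 downbeat m3
bar 9: v0=C4 v1=E4 downbeat M3
bar 10: v0=E3 v1=C4 downbeat m6
bar 11: v0=D3 v1=D4 downbeat P8
  -> R3 @ bar 1 tick 0 v(0, 1): F3 above E3
  -> R4 @ bar 1 tick 0 v(0, 1): F3/E3 m2 untreated
  -> R3 @ bar 1 tick 1 v(0, 1): F3 above E3
  -> R4 @ bar 1 tick 2 v(0, 1): F3/B3 TT untreated
  -> R7 @ bar 3 tick 0 v(1,): F4->B3 leap 6st
  -> R2 @ bar 6 tick 0 v(0, 1): G3/B3 M3 -> A3/A4 P8 similar
  -> R7 @ bar 6 tick 0 v(1,): B3->A4 leap 10st
  -> R4 @ bar 7 tick 0 v(0, 1): B3/F4 TT untreated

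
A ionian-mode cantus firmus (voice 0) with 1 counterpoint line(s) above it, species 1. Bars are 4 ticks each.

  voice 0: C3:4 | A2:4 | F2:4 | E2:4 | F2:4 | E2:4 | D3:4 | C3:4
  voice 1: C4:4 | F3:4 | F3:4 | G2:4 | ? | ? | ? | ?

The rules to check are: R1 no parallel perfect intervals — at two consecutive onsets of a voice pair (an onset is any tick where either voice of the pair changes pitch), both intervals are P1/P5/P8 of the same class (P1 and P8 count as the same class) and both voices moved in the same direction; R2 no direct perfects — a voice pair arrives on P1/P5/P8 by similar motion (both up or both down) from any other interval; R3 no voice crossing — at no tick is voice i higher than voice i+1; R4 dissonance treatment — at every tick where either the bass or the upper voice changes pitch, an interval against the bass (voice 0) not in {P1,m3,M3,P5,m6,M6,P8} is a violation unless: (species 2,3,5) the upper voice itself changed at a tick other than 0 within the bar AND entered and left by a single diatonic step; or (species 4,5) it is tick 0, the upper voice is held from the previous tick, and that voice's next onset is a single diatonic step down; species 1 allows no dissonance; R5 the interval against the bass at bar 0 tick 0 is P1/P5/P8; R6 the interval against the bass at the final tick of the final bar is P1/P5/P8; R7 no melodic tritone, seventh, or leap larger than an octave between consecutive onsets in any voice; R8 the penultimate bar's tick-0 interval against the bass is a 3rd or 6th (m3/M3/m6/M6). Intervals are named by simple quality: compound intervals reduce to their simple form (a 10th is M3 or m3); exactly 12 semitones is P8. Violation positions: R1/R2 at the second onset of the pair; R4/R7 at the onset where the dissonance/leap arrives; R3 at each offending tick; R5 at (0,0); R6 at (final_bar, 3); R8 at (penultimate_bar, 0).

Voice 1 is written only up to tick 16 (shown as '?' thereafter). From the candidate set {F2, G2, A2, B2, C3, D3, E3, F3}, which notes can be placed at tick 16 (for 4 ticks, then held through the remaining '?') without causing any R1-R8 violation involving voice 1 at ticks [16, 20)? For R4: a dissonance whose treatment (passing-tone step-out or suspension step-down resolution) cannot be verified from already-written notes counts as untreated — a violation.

F2: legal
G2: violates R4
A2: legal
B2: violates R4
C3: violates R2
D3: legal
E3: violates R4
F3: violates R2,R7

{A2, D3, F2}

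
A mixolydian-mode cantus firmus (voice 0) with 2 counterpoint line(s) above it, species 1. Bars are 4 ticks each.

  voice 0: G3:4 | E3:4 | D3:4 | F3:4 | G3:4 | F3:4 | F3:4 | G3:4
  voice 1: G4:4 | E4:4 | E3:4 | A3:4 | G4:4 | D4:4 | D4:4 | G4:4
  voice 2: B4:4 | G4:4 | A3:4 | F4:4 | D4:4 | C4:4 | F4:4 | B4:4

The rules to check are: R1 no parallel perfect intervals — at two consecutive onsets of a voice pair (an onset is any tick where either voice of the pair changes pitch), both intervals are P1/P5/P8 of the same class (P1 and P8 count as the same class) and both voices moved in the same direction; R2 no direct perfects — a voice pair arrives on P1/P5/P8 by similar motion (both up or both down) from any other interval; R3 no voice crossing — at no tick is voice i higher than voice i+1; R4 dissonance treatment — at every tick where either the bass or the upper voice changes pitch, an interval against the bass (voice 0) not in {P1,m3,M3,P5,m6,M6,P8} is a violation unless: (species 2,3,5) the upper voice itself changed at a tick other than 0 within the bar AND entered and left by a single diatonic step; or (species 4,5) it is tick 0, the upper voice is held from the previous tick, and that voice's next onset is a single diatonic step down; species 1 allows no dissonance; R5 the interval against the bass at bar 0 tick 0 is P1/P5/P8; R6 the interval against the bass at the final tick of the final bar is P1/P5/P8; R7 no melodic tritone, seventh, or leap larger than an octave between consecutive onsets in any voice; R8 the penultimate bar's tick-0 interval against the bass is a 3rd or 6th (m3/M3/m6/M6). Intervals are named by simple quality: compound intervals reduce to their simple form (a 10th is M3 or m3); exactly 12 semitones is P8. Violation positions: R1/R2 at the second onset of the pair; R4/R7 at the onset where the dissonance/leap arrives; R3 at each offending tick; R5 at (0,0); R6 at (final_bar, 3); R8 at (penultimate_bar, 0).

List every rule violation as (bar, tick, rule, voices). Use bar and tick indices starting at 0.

(0, 0, R5, (0, 2))
(1, 0, R1, (0, 1))
(2, 0, R2, (0, 2))
(2, 0, R4, (0, 1))
(2, 0, R7, (2,))
(3, 0, R2, (0, 2))
(4, 0, R2, (0, 1))
(4, 0, R3, (1, 2))
(4, 0, R7, (1,))
(4, 1, R3, (1, 2))
(4, 2, R3, (1, 2))
(4, 3, R3, (1, 2))
(5, 0, R1, (0, 2))
(5, 0, R3, (1, 2))
(5, 1, R3, (1, 2))
(5, 2, R3, (1, 2))
(5, 3, R3, (1, 2))
(6, 0, R8, (0, 2))
(7, 0, R2, (0, 1))
(7, 0, R7, (2,))
(7, 3, R6, (0, 2))

bar 0: v0=G3 v1=G4 v2=B4 downbeat M3
bar 1: v0=E3 v1=E4 v2=G4 downbeat m3
bar 2: v0=D3 v1=E3 v2=A3 downbeat P5
bar 3: v0=F3 v1=A3 v2=F4 downbeat P8
bar 4: v0=G3 v1=G4 v2=D4 downbeat P5
bar 5: v0=F3 v1=D4 v2=C4 downbeat P5
bar 6: v0=F3 v1=D4 v2=F4 downbeat P8
bar 7: v0=G3 v1=G4 v2=B4 downbeat M3
  -> R5 @ bar 0 tick 0 v(0, 2): opens on M3
  -> R1 @ bar 1 tick 0 v(0, 1): G3/G4 P8 -> E3/E4 P8 similar
  -> R2 @ bar 2 tick 0 v(0, 2): E3/G4 m3 -> D3/A3 P5 similar
  -> R4 @ bar 2 tick 0 v(0, 1): D3/E3 M2 untreated
  -> R7 @ bar 2 tick 0 v(2,): G4->A3 leap 10st
  -> R2 @ bar 3 tick 0 v(0, 2): D3/A3 P5 -> F3/F4 P8 similar
  -> R2 @ bar 4 tick 0 v(0, 1): F3/A3 M3 -> G3/G4 P8 similar
  -> R3 @ bar 4 tick 0 v(1, 2): G4 above D4
  -> R7 @ bar 4 tick 0 v(1,): A3->G4 leap 10st
  -> R3 @ bar 4 tick 1 v(1, 2): G4 above D4
  -> R3 @ bar 4 tick 2 v(1, 2): G4 above D4
  -> R3 @ bar 4 tick 3 v(1, 2): G4 above D4
  -> R1 @ bar 5 tick 0 v(0, 2): G3/D4 P5 -> F3/C4 P5 similar
  -> R3 @ bar 5 tick 0 v(1, 2): D4 above C4
  -> R3 @ bar 5 tick 1 v(1, 2): D4 above C4
  -> R3 @ bar 5 tick 2 v(1, 2): D4 above C4
  -> R3 @ bar 5 tick 3 v(1, 2): D4 above C4
  -> R8 @ bar 6 tick 0 v(0, 2): penult P8 not 3rd/6th
  -> R2 @ bar 7 tick 0 v(0, 1): F3/D4 M6 -> G3/G4 P8 similar
  -> R7 @ bar 7 tick 0 v(2,): F4->B4 leap 6st
  -> R6 @ bar 7 tick 3 v(0, 2): closes on M3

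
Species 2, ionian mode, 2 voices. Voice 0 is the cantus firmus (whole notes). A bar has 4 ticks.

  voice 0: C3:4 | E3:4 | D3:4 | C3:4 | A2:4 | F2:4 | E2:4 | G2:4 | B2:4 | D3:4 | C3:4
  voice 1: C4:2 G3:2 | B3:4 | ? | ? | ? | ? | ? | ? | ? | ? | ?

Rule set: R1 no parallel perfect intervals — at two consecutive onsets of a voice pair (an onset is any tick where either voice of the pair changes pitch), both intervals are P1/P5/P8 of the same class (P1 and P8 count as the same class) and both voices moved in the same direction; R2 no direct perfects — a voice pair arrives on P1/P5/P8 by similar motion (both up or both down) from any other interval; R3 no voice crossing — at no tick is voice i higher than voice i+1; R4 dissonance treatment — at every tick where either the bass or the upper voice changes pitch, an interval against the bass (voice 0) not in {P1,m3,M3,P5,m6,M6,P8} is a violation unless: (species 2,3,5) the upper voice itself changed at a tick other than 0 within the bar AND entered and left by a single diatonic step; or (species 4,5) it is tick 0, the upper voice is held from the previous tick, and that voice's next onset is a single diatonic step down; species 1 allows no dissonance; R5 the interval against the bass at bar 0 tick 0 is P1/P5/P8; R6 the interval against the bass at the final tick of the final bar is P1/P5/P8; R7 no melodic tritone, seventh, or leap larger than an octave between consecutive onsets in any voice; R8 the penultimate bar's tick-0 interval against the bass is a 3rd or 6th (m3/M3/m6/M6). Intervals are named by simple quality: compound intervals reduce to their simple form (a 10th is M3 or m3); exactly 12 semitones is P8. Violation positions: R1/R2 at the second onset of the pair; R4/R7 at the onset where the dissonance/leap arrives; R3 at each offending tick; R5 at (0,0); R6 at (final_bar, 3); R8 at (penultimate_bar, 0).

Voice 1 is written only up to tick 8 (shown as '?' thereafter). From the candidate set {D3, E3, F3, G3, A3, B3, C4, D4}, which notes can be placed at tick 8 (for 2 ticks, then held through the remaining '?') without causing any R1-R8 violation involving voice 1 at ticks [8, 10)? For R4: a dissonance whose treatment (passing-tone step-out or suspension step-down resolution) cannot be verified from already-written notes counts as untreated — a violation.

D3: violates R2
E3: violates R4
F3: violates R7
G3: violates R4
A3: violates R1
B3: legal
C4: violates R4
D4: legal

{B3, D4}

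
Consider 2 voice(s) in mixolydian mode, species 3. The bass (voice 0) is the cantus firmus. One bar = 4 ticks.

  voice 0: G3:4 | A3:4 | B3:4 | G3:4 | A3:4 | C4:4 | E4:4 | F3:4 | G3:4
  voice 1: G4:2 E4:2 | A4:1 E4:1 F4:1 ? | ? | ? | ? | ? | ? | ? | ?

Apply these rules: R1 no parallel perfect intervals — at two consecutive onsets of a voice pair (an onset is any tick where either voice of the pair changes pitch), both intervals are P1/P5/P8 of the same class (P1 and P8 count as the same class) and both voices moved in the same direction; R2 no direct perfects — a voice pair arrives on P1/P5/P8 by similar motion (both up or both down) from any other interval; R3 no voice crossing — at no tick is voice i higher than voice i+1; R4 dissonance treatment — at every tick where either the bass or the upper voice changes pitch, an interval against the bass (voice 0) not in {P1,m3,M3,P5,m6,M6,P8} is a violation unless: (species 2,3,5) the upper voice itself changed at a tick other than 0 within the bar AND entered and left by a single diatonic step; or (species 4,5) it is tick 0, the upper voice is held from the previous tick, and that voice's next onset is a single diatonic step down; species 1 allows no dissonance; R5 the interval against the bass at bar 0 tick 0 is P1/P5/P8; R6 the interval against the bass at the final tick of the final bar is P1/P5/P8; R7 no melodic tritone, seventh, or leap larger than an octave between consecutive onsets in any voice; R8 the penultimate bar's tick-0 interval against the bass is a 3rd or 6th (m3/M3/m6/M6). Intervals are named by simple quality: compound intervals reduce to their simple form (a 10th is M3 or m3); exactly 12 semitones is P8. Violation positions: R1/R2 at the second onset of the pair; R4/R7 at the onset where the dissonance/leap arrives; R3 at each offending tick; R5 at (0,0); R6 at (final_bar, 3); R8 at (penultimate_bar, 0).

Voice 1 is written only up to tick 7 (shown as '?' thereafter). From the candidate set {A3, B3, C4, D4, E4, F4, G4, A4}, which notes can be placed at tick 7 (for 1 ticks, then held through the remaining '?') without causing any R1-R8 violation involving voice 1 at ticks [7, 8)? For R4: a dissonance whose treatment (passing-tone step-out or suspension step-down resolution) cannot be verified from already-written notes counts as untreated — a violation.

{A3, A4, C4, E4, F4}

A3: legal
B3: violates R4,R7
C4: legal
D4: violates R4
E4: legal
F4: legal
G4: violates R4
A4: legal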